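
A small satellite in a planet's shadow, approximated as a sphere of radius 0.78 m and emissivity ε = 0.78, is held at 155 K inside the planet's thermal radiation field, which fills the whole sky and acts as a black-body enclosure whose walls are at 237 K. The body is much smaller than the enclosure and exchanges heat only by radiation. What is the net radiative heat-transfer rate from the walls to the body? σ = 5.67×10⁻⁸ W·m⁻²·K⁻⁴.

P_net ≈ 872 W

For a small grey body in a large enclosure: P_net = εσA(T_body⁴ − T_wall⁴).
A = 4πr² = 7.645 m²; T_body⁴ − T_wall⁴ = 5.772×10⁸ − 3.155×10⁹ = -2.578×10⁹ K⁴.
|P_net| = 0.78·5.67×10⁻⁸·7.645·2.578×10⁹.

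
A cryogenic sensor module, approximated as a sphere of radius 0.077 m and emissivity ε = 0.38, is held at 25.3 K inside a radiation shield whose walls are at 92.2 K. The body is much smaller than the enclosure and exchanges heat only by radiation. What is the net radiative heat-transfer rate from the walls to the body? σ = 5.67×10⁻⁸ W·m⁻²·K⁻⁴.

P_net ≈ 0.115 W

For a small grey body in a large enclosure: P_net = εσA(T_body⁴ − T_wall⁴).
A = 4πr² = 0.07451 m²; T_body⁴ − T_wall⁴ = 4.097×10⁵ − 7.226×10⁷ = -7.185×10⁷ K⁴.
|P_net| = 0.38·5.67×10⁻⁸·0.07451·7.185×10⁷.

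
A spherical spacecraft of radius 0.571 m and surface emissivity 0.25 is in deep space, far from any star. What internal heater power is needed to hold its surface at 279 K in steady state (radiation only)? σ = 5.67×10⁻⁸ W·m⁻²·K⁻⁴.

P ≈ 352 W

P = εσ·4πr²·T⁴.
4πr² = 4.097 m²; T⁴ = 6.059×10⁹ K⁴.
P = 0.25·5.67×10⁻⁸·4.097·6.059×10⁹.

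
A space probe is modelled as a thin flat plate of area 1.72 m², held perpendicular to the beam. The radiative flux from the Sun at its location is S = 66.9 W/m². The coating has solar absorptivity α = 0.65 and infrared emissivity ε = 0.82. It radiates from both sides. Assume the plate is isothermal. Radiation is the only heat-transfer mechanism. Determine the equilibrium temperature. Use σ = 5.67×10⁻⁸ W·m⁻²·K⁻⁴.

At equilibrium, absorbed power = emitted power.
Absorbing cross-section = A = 1.720 m²; emitting surface = 2A = 3.440 m² (ratio 2).
αS·A_cross = εσ·A_surf·T⁴  ⇒  T⁴ = αS/(ε·2σ).
T⁴ = 0.650·66.9/(0.82·2·5.67×10⁻⁸) = 4.676×10⁸ K⁴.
T = (4.676×10⁸)^(1/4).

T ≈ 147 K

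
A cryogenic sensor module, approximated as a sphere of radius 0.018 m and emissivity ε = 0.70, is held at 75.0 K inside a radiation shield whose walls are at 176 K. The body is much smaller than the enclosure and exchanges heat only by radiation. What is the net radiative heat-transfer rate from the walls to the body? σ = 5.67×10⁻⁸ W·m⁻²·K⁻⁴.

For a small grey body in a large enclosure: P_net = εσA(T_body⁴ − T_wall⁴).
A = 4πr² = 0.004072 m²; T_body⁴ − T_wall⁴ = 3.164×10⁷ − 9.595×10⁸ = -9.279×10⁸ K⁴.
|P_net| = 0.70·5.67×10⁻⁸·0.004072·9.279×10⁸.

P_net ≈ 0.150 W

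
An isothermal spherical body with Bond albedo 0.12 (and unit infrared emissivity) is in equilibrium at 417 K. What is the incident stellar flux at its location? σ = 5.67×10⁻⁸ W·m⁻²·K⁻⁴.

S ≈ 7790 W/m²

(1−a)S·πr² = σ·4πr²·T⁴ ⇒ S = 4σT⁴/(1−a).
S = 4·5.67×10⁻⁸·3.024×10¹⁰/0.880.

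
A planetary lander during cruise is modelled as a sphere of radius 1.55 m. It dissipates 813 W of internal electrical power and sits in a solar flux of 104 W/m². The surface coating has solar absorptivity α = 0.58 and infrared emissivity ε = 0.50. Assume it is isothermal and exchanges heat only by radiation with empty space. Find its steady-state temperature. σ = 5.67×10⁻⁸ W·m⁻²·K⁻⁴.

T ≈ 196 K

At steady state, absorbed solar power + internal power = radiated power.
Absorbed: α·S·A_cross = 0.58·104·7.548 = 455.3 W (cross-section πr²).
Total input = 455.3 + 813 = 1268 W.
Radiated: εσ·A_surf·T⁴ with A_surf = 4πr² = 30.19 m².
T⁴ = 1268/(0.50·5.67×10⁻⁸·30.19) = 1.482×10⁹ K⁴.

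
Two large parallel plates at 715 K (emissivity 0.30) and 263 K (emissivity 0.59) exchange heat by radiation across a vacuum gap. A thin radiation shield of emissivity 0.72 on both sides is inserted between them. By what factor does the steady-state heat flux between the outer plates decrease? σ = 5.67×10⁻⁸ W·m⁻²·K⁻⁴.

factor ≈ 1.44

Without shield: q₀ = σΔ(T⁴)/(1/ε₁+1/ε₂−1) with denominator 4.028.
With shield the two gaps are in series; the resistances add: (1/ε₁+1/ε_s−1)+(1/ε_s+1/ε₂−1) = 3.722+2.084 = 5.806.
Heat-flux ratio q₀/q = 5.806/4.028.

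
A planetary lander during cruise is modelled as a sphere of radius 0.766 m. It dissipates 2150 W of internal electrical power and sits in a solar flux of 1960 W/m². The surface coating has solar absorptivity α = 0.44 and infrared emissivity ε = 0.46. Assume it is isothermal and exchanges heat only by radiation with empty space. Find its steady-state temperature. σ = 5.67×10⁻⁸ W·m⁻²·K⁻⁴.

T ≈ 373 K

At steady state, absorbed solar power + internal power = radiated power.
Absorbed: α·S·A_cross = 0.44·1960·1.843 = 1590 W (cross-section πr²).
Total input = 1590 + 2150 = 3740 W.
Radiated: εσ·A_surf·T⁴ with A_surf = 4πr² = 7.373 m².
T⁴ = 3740/(0.46·5.67×10⁻⁸·7.373) = 1.945×10¹⁰ K⁴.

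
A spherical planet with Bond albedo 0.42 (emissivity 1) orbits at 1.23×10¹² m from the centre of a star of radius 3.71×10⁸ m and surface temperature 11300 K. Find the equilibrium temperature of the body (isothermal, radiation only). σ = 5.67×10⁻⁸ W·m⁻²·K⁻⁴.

T ≈ 121 K

The star's surface emits σT_*⁴; at distance d the flux is S = σT_*⁴(R_*/d)².
S = 5.67×10⁻⁸·(11300)⁴·(3.71×10⁸/1.23×10¹²)² = 84.11 W/m².
For an isothermal sphere T⁴ = (1−a)S/(4σ) = 2.151×10⁸ K⁴.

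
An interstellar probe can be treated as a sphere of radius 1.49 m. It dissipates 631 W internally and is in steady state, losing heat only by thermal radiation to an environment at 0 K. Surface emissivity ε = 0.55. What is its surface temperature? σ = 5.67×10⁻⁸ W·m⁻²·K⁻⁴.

Steady state: internal power = radiated power, P = εσA T⁴.
Radiating area A = 4πr² = 27.90 m².
T⁴ = P/(εσA) = 631/(0.55·5.67×10⁻⁸·27.90) = 7.253×10⁸ K⁴.
T = (7.253×10⁸)^(1/4).

T ≈ 164 K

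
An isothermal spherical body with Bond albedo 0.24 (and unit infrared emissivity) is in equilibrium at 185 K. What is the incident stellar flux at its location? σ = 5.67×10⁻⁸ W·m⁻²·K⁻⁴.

S ≈ 350 W/m²

(1−a)S·πr² = σ·4πr²·T⁴ ⇒ S = 4σT⁴/(1−a).
S = 4·5.67×10⁻⁸·1.171×10⁹/0.760.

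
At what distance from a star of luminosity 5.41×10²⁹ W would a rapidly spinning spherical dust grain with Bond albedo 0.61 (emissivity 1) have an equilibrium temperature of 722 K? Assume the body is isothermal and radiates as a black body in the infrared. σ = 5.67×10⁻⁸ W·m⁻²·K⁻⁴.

For an isothermal black-emitting sphere, (1−a)S·πr² = σ·4πr²·T⁴ ⇒ S = 4σT⁴/(1−a).
S = 4·5.67×10⁻⁸·(722)⁴/0.390 = 1.580×10⁵ W/m².
Flux falls as S = L/(4πd²), so d = √(L/(4πS)) = √(5.41×10²⁹/(4π·1.580×10⁵)).

d ≈ 5.22×10¹¹ m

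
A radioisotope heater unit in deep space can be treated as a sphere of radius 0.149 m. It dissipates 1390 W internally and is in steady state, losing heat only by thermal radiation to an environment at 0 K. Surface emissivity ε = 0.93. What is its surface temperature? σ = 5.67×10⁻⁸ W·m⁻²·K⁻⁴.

Steady state: internal power = radiated power, P = εσA T⁴.
Radiating area A = 4πr² = 0.2790 m².
T⁴ = P/(εσA) = 1390/(0.93·5.67×10⁻⁸·0.2790) = 9.449×10¹⁰ K⁴.
T = (9.449×10¹⁰)^(1/4).

T ≈ 554 K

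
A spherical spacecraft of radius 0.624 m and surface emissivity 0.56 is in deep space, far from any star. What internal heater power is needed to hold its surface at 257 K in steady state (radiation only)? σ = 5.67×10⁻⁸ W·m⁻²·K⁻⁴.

P ≈ 678 W

P = εσ·4πr²·T⁴.
4πr² = 4.893 m²; T⁴ = 4.362×10⁹ K⁴.
P = 0.56·5.67×10⁻⁸·4.893·4.362×10⁹.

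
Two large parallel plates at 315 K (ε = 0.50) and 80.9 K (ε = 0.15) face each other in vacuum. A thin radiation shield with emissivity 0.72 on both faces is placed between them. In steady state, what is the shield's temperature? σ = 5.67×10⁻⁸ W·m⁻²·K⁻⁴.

T_s ≈ 293 K

In steady state the net flux on the hot side equals that on the cold side.
σ(T₁⁴−T_s⁴)/D₁ = σ(T_s⁴−T₂⁴)/D₂, with D₁ = 1/ε₁+1/ε_s−1 = 2.389, D₂ = 1/ε_s+1/ε₂−1 = 7.056.
Solve for T_s⁴: T_s⁴ = (D₂·T₁⁴ + D₁·T₂⁴)/(D₁+D₂) = 7.366×10⁹ K⁴.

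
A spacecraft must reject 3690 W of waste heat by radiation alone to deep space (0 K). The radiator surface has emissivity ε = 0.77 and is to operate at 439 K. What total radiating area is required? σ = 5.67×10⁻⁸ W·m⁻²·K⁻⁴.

A ≈ 2.28 m²

P = εσA T⁴ ⇒ A = P/(εσT⁴).
T⁴ = 3.714×10¹⁰ K⁴.
A = 3690/(0.77 × 5.67×10⁻⁸ × 3.714×10¹⁰).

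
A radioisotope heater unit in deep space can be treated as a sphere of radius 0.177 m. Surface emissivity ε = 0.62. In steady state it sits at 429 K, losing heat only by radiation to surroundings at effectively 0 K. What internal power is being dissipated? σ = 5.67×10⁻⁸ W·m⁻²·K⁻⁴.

Steady state: P = εσA T⁴.
A = 4πr² = 0.3937 m²; T⁴ = (429)⁴ = 3.387×10¹⁰ K⁴.
P = 0.62 × 5.67×10⁻⁸ × 0.3937 × 3.387×10¹⁰.

P ≈ 469 W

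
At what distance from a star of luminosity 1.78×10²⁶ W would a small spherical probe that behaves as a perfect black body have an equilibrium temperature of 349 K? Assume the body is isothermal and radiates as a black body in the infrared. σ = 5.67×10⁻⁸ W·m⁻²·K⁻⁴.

For an isothermal black-emitting sphere, (1−a)S·πr² = σ·4πr²·T⁴ ⇒ S = 4σT⁴/(1−a).
S = 4·5.67×10⁻⁸·(349)⁴/1.00 = 3365 W/m².
Flux falls as S = L/(4πd²), so d = √(L/(4πS)) = √(1.78×10²⁶/(4π·3365)).

d ≈ 6.49×10¹⁰ m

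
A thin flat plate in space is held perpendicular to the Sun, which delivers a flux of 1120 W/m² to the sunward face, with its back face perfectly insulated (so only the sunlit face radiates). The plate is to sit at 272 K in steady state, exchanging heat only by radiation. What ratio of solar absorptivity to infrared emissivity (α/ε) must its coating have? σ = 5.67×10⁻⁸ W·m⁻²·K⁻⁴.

Balance: αS·A = εσ·1A·T⁴ ⇒ α/ε = σT⁴/S.
α/ε = 5.67×10⁻⁸·(272)⁴/1120 = 5.67×10⁻⁸·5.474×10⁹/1120.

α/ε ≈ 0.277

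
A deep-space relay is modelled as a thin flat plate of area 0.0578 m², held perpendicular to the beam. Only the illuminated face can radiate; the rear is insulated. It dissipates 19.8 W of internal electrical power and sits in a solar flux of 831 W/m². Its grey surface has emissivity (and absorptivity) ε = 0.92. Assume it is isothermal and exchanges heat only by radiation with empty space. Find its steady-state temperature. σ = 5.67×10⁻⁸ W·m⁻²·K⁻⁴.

T ≈ 382 K

At steady state, absorbed solar power + internal power = radiated power.
Absorbed: α·S·A_cross = 0.92·831·0.05780 = 44.19 W (cross-section A).
Total input = 44.19 + 19.8 = 63.99 W.
Radiated: εσ·A_surf·T⁴ with A_surf = A = 0.05780 m².
T⁴ = 63.99/(0.92·5.67×10⁻⁸·0.05780) = 2.122×10¹⁰ K⁴.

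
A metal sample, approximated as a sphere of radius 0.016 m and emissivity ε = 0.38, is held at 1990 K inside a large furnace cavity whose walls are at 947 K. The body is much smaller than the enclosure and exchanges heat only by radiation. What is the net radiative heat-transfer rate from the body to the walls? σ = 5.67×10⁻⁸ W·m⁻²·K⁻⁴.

P_net ≈ 1030 W

For a small grey body in a large enclosure: P_net = εσA(T_body⁴ − T_wall⁴).
A = 4πr² = 0.003217 m²; T_body⁴ − T_wall⁴ = 1.568×10¹³ − 8.043×10¹¹ = 1.488×10¹³ K⁴.
|P_net| = 0.38·5.67×10⁻⁸·0.003217·1.488×10¹³.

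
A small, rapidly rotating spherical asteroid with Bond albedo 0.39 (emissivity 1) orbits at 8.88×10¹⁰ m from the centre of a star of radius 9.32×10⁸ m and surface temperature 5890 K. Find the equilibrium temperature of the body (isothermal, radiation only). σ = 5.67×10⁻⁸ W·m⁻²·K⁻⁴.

The star's surface emits σT_*⁴; at distance d the flux is S = σT_*⁴(R_*/d)².
S = 5.67×10⁻⁸·(5890)⁴·(9.32×10⁸/8.88×10¹⁰)² = 7517 W/m².
For an isothermal sphere T⁴ = (1−a)S/(4σ) = 2.022×10¹⁰ K⁴.

T ≈ 377 K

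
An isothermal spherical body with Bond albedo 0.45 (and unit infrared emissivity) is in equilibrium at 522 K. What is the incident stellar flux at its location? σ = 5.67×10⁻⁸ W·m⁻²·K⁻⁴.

S ≈ 30600 W/m²

(1−a)S·πr² = σ·4πr²·T⁴ ⇒ S = 4σT⁴/(1−a).
S = 4·5.67×10⁻⁸·7.425×10¹⁰/0.550.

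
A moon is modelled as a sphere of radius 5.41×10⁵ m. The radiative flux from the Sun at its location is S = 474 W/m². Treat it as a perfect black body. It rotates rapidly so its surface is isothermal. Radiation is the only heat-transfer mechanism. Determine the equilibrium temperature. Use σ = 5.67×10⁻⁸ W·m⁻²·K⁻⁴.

At equilibrium, absorbed power = emitted power.
Absorbing cross-section = πr² = 9.195×10¹¹ m²; emitting surface = 4πr² = 3.678×10¹² m² (ratio 4).
S·A_cross = εσ·A_surf·T⁴  ⇒  T⁴ = S/(4σ).
T⁴ = 1.00·474/(4·5.67×10⁻⁸) = 2.090×10⁹ K⁴.
T = (2.090×10⁹)^(1/4).

T ≈ 214 K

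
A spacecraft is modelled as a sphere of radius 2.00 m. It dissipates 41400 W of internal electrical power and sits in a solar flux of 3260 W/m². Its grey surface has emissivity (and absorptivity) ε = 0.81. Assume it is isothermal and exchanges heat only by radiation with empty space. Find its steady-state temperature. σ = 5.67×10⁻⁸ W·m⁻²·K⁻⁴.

At steady state, absorbed solar power + internal power = radiated power.
Absorbed: α·S·A_cross = 0.81·3260·12.57 = 33180 W (cross-section πr²).
Total input = 33180 + 41400 = 74580 W.
Radiated: εσ·A_surf·T⁴ with A_surf = 4πr² = 50.27 m².
T⁴ = 74580/(0.81·5.67×10⁻⁸·50.27) = 3.231×10¹⁰ K⁴.

T ≈ 424 K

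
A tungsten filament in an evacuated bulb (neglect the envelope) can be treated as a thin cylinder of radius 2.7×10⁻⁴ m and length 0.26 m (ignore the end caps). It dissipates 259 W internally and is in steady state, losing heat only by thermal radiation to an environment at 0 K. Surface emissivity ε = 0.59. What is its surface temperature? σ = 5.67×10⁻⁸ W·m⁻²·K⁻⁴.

T ≈ 2050 K

Steady state: internal power = radiated power, P = εσA T⁴.
Radiating area A = 2πrL = 4.411×10⁻⁴ m².
T⁴ = P/(εσA) = 259/(0.59·5.67×10⁻⁸·4.411×10⁻⁴) = 1.755×10¹³ K⁴.
T = (1.755×10¹³)^(1/4).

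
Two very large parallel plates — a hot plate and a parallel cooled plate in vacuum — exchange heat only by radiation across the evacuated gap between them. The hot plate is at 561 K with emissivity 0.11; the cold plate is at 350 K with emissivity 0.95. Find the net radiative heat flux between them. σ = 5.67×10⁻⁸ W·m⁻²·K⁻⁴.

For two infinite grey parallel plates, q = σ(T₁⁴ − T₂⁴)/(1/ε₁ + 1/ε₂ − 1).
T₁⁴ − T₂⁴ = 9.905×10¹⁰ − 1.501×10¹⁰ = 8.404×10¹⁰ K⁴.
1/ε₁ + 1/ε₂ − 1 = 9.091 + 1.053 − 1 = 9.144.
q = 5.67×10⁻⁸ × 8.404×10¹⁰ / 9.144.

q ≈ 521 W/m²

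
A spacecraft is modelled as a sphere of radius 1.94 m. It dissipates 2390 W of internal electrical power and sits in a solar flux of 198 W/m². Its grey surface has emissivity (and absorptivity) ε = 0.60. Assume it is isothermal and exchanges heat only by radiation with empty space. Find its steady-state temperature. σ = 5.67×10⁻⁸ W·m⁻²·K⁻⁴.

T ≈ 220 K

At steady state, absorbed solar power + internal power = radiated power.
Absorbed: α·S·A_cross = 0.60·198·11.82 = 1405 W (cross-section πr²).
Total input = 1405 + 2390 = 3795 W.
Radiated: εσ·A_surf·T⁴ with A_surf = 4πr² = 47.29 m².
T⁴ = 3795/(0.60·5.67×10⁻⁸·47.29) = 2.358×10⁹ K⁴.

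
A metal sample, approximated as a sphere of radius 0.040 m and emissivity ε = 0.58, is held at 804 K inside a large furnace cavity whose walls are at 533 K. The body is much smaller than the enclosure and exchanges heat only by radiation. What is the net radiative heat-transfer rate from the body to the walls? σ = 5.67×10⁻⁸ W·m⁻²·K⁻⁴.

P_net ≈ 223 W

For a small grey body in a large enclosure: P_net = εσA(T_body⁴ − T_wall⁴).
A = 4πr² = 0.02011 m²; T_body⁴ − T_wall⁴ = 4.179×10¹¹ − 8.071×10¹⁰ = 3.371×10¹¹ K⁴.
|P_net| = 0.58·5.67×10⁻⁸·0.02011·3.371×10¹¹.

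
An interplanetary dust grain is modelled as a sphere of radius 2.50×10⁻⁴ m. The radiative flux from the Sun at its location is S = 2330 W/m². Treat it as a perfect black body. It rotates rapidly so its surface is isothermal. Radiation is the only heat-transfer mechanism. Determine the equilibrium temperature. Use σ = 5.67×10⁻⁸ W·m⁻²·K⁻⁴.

T ≈ 318 K

At equilibrium, absorbed power = emitted power.
Absorbing cross-section = πr² = 1.963×10⁻⁷ m²; emitting surface = 4πr² = 7.854×10⁻⁷ m² (ratio 4).
S·A_cross = εσ·A_surf·T⁴  ⇒  T⁴ = S/(4σ).
T⁴ = 1.00·2330/(4·5.67×10⁻⁸) = 1.027×10¹⁰ K⁴.
T = (1.027×10¹⁰)^(1/4).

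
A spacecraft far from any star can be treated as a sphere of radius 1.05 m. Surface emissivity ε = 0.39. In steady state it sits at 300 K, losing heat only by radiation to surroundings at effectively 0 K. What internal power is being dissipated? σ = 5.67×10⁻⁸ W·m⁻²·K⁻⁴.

Steady state: P = εσA T⁴.
A = 4πr² = 13.85 m²; T⁴ = (300)⁴ = 8.100×10⁹ K⁴.
P = 0.39 × 5.67×10⁻⁸ × 13.85 × 8.100×10⁹.

P ≈ 2480 W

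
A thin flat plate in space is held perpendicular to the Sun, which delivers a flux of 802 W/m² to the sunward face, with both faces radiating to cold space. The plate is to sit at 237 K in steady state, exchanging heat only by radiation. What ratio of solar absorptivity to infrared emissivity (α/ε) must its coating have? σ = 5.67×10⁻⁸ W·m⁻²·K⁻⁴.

Balance: αS·A = εσ·2A·T⁴ ⇒ α/ε = 2σT⁴/S.
α/ε = 2·5.67×10⁻⁸·(237)⁴/802 = 2·5.67×10⁻⁸·3.155×10⁹/802.

α/ε ≈ 0.446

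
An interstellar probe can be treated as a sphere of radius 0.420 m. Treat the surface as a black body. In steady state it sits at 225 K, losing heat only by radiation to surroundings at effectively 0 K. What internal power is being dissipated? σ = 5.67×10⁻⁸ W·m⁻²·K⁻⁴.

P ≈ 322 W

Steady state: P = εσA T⁴.
A = 4πr² = 2.217 m²; T⁴ = (225)⁴ = 2.563×10⁹ K⁴.
P = 1.0 × 5.67×10⁻⁸ × 2.217 × 2.563×10⁹.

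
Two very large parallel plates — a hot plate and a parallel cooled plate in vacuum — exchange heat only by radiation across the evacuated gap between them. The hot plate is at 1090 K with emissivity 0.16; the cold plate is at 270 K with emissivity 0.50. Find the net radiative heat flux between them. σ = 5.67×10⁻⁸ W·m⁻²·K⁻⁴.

q ≈ 11000 W/m²

For two infinite grey parallel plates, q = σ(T₁⁴ − T₂⁴)/(1/ε₁ + 1/ε₂ − 1).
T₁⁴ − T₂⁴ = 1.412×10¹² − 5.314×10⁹ = 1.406×10¹² K⁴.
1/ε₁ + 1/ε₂ − 1 = 6.250 + 2.000 − 1 = 7.250.
q = 5.67×10⁻⁸ × 1.406×10¹² / 7.250.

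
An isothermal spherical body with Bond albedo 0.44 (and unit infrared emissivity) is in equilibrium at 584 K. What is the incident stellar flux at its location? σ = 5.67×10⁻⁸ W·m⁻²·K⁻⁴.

S ≈ 47100 W/m²

(1−a)S·πr² = σ·4πr²·T⁴ ⇒ S = 4σT⁴/(1−a).
S = 4·5.67×10⁻⁸·1.163×10¹¹/0.560.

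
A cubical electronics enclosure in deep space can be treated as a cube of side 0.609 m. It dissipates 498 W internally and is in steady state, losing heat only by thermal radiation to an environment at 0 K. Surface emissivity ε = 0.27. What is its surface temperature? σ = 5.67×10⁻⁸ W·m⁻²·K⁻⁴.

T ≈ 348 K

Steady state: internal power = radiated power, P = εσA T⁴.
Radiating area A = 6L² = 2.225 m².
T⁴ = P/(εσA) = 498/(0.27·5.67×10⁻⁸·2.225) = 1.462×10¹⁰ K⁴.
T = (1.462×10¹⁰)^(1/4).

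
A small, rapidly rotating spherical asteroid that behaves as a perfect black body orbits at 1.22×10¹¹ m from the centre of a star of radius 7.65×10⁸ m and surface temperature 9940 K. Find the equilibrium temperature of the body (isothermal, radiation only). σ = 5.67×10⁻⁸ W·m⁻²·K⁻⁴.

The star's surface emits σT_*⁴; at distance d the flux is S = σT_*⁴(R_*/d)².
S = 5.67×10⁻⁸·(9940)⁴·(7.65×10⁸/1.22×10¹¹)² = 21760 W/m².
For an isothermal sphere T⁴ = (1−a)S/(4σ) = 9.596×10¹⁰ K⁴.

T ≈ 557 K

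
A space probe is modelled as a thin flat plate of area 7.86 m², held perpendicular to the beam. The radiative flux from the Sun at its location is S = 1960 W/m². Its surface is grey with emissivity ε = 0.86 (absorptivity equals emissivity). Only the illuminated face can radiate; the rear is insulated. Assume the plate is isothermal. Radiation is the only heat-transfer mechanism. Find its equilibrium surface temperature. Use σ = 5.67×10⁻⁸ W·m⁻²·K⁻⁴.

At equilibrium, absorbed power = emitted power.
Absorbing cross-section = A = 7.860 m²; emitting surface = A = 7.860 m² (ratio 1).
εS·A_cross = εσ·A_surf·T⁴  ⇒  T⁴ = S/(1σ)   (ε cancels).
T⁴ = 1960/(1·5.67×10⁻⁸) = 3.457×10¹⁰ K⁴.
T = (3.457×10¹⁰)^(1/4).

T ≈ 431 K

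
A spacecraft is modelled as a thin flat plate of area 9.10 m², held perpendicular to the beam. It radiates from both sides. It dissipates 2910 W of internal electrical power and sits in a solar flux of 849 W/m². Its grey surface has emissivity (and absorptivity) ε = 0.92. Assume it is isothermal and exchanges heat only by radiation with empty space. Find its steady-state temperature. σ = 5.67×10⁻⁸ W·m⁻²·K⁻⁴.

T ≈ 321 K

At steady state, absorbed solar power + internal power = radiated power.
Absorbed: α·S·A_cross = 0.92·849·9.100 = 7108 W (cross-section A).
Total input = 7108 + 2910 = 10020 W.
Radiated: εσ·A_surf·T⁴ with A_surf = 2A = 18.20 m².
T⁴ = 10020/(0.92·5.67×10⁻⁸·18.20) = 1.055×10¹⁰ K⁴.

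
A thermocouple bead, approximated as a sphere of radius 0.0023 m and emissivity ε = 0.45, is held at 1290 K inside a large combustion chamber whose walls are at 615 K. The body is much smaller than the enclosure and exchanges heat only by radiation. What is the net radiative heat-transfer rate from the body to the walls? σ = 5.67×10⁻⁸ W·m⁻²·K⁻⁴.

P_net ≈ 4.45 W

For a small grey body in a large enclosure: P_net = εσA(T_body⁴ − T_wall⁴).
A = 4πr² = 6.648×10⁻⁵ m²; T_body⁴ − T_wall⁴ = 2.769×10¹² − 1.431×10¹¹ = 2.626×10¹² K⁴.
|P_net| = 0.45·5.67×10⁻⁸·6.648×10⁻⁵·2.626×10¹².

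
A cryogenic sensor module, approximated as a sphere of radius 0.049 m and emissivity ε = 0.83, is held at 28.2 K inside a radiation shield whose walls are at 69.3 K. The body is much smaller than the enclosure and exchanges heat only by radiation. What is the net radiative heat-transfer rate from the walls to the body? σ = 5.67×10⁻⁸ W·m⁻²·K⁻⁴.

P_net ≈ 0.0319 W

For a small grey body in a large enclosure: P_net = εσA(T_body⁴ − T_wall⁴).
A = 4πr² = 0.03017 m²; T_body⁴ − T_wall⁴ = 6.324×10⁵ − 2.306×10⁷ = -2.243×10⁷ K⁴.
|P_net| = 0.83·5.67×10⁻⁸·0.03017·2.243×10⁷.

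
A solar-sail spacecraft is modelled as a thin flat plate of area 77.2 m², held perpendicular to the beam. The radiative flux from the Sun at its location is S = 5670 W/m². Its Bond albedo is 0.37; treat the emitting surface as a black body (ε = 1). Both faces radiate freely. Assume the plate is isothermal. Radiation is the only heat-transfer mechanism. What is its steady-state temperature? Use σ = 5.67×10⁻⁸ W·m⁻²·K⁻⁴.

At equilibrium, absorbed power = emitted power.
Absorbing cross-section = A = 77.20 m²; emitting surface = 2A = 154.4 m² (ratio 2).
(1−a)S·A_cross = εσ·A_surf·T⁴  ⇒  T⁴ = (1−a)S/(2σ).
T⁴ = 0.630·5670/(2·5.67×10⁻⁸) = 3.150×10¹⁰ K⁴.
T = (3.150×10¹⁰)^(1/4).

T ≈ 421 K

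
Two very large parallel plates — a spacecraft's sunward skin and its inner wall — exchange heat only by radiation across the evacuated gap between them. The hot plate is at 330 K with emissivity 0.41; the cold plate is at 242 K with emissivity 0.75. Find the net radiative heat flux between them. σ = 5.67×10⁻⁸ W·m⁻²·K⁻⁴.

For two infinite grey parallel plates, q = σ(T₁⁴ − T₂⁴)/(1/ε₁ + 1/ε₂ − 1).
T₁⁴ − T₂⁴ = 1.186×10¹⁰ − 3.430×10⁹ = 8.429×10⁹ K⁴.
1/ε₁ + 1/ε₂ − 1 = 2.439 + 1.333 − 1 = 2.772.
q = 5.67×10⁻⁸ × 8.429×10⁹ / 2.772.

q ≈ 172 W/m²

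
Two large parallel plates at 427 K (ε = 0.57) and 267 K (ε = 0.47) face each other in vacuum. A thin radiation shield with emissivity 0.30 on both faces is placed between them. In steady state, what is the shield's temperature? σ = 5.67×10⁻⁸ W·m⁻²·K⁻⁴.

T_s ≈ 375 K

In steady state the net flux on the hot side equals that on the cold side.
σ(T₁⁴−T_s⁴)/D₁ = σ(T_s⁴−T₂⁴)/D₂, with D₁ = 1/ε₁+1/ε_s−1 = 4.088, D₂ = 1/ε_s+1/ε₂−1 = 4.461.
Solve for T_s⁴: T_s⁴ = (D₂·T₁⁴ + D₁·T₂⁴)/(D₁+D₂) = 1.978×10¹⁰ K⁴.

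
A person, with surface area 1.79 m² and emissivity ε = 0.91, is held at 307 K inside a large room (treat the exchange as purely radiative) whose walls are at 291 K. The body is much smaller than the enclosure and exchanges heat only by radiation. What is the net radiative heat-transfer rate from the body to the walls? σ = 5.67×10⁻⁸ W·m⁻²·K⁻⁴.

For a small grey body in a large enclosure: P_net = εσA(T_body⁴ − T_wall⁴).
A = 1.79 m²; T_body⁴ − T_wall⁴ = 8.883×10⁹ − 7.171×10⁹ = 1.712×10⁹ K⁴.
|P_net| = 0.91·5.67×10⁻⁸·1.790·1.712×10⁹.

P_net ≈ 158 W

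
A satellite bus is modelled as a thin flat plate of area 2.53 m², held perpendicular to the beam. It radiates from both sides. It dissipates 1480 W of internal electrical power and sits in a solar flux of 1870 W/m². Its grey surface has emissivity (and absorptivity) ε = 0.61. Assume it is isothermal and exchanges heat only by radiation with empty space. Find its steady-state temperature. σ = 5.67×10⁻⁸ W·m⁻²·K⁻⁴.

At steady state, absorbed solar power + internal power = radiated power.
Absorbed: α·S·A_cross = 0.61·1870·2.530 = 2886 W (cross-section A).
Total input = 2886 + 1480 = 4366 W.
Radiated: εσ·A_surf·T⁴ with A_surf = 2A = 5.060 m².
T⁴ = 4366/(0.61·5.67×10⁻⁸·5.060) = 2.495×10¹⁰ K⁴.

T ≈ 397 K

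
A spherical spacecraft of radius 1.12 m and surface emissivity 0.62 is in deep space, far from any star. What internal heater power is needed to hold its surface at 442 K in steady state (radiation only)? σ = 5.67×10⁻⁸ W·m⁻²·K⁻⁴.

P ≈ 21100 W

P = εσ·4πr²·T⁴.
4πr² = 15.76 m²; T⁴ = 3.817×10¹⁰ K⁴.
P = 0.62·5.67×10⁻⁸·15.76·3.817×10¹⁰.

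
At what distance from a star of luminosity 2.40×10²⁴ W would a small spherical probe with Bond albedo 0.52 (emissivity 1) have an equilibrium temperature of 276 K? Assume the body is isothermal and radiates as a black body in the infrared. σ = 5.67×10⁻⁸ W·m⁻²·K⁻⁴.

d ≈ 8.35×10⁹ m

For an isothermal black-emitting sphere, (1−a)S·πr² = σ·4πr²·T⁴ ⇒ S = 4σT⁴/(1−a).
S = 4·5.67×10⁻⁸·(276)⁴/0.480 = 2742 W/m².
Flux falls as S = L/(4πd²), so d = √(L/(4πS)) = √(2.40×10²⁴/(4π·2742)).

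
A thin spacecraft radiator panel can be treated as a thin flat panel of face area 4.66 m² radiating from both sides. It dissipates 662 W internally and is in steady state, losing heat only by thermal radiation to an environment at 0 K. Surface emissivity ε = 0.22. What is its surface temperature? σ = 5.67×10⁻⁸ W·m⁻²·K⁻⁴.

T ≈ 275 K

Steady state: internal power = radiated power, P = εσA T⁴.
Radiating area A = 2·4.66 = 9.320 m².
T⁴ = P/(εσA) = 662/(0.22·5.67×10⁻⁸·9.320) = 5.694×10⁹ K⁴.
T = (5.694×10⁹)^(1/4).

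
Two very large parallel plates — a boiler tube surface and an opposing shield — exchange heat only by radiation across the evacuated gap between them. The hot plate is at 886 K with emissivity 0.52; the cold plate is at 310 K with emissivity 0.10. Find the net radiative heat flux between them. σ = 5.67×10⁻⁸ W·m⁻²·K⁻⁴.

For two infinite grey parallel plates, q = σ(T₁⁴ − T₂⁴)/(1/ε₁ + 1/ε₂ − 1).
T₁⁴ − T₂⁴ = 6.162×10¹¹ − 9.235×10⁹ = 6.070×10¹¹ K⁴.
1/ε₁ + 1/ε₂ − 1 = 1.923 + 10.00 − 1 = 10.92.
q = 5.67×10⁻⁸ × 6.070×10¹¹ / 10.92.

q ≈ 3150 W/m²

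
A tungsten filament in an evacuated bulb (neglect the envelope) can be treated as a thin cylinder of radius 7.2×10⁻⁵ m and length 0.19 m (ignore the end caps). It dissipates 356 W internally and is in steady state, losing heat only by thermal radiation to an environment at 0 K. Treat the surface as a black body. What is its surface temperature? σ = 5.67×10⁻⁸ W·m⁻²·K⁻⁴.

Steady state: internal power = radiated power, P = εσA T⁴.
Radiating area A = 2πrL = 8.595×10⁻⁵ m².
T⁴ = P/(εσA) = 356/(1.0·5.67×10⁻⁸·8.595×10⁻⁵) = 7.305×10¹³ K⁴.
T = (7.305×10¹³)^(1/4).

T ≈ 2920 K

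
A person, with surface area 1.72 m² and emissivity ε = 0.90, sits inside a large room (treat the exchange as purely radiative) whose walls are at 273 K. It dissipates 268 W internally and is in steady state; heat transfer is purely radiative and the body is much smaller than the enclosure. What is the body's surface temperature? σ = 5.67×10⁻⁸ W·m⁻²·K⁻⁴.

T ≈ 305 K

For a small grey body in a large enclosure, net radiated power = εσA(T⁴ − T_w⁴).
Steady state: P = εσA(T⁴ − T_w⁴) with A = 1.72 m².
T⁴ = P/(εσA) + T_w⁴ = 268/(0.90·5.67×10⁻⁸·1.720) + (273)⁴
    = 3.053×10⁹ + 5.555×10⁹ = 8.608×10⁹ K⁴.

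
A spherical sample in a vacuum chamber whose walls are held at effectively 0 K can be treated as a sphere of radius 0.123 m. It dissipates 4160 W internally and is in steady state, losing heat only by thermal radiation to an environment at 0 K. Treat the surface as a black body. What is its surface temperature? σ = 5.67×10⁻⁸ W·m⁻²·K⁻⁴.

Steady state: internal power = radiated power, P = εσA T⁴.
Radiating area A = 4πr² = 0.1901 m².
T⁴ = P/(εσA) = 4160/(1.0·5.67×10⁻⁸·0.1901) = 3.859×10¹¹ K⁴.
T = (3.859×10¹¹)^(1/4).

T ≈ 788 K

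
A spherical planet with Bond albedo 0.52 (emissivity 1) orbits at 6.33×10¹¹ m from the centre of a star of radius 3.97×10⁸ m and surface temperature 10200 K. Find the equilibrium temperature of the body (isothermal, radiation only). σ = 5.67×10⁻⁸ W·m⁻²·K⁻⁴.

The star's surface emits σT_*⁴; at distance d the flux is S = σT_*⁴(R_*/d)².
S = 5.67×10⁻⁸·(10200)⁴·(3.97×10⁸/6.33×10¹¹)² = 241.4 W/m².
For an isothermal sphere T⁴ = (1−a)S/(4σ) = 5.109×10⁸ K⁴.

T ≈ 150 K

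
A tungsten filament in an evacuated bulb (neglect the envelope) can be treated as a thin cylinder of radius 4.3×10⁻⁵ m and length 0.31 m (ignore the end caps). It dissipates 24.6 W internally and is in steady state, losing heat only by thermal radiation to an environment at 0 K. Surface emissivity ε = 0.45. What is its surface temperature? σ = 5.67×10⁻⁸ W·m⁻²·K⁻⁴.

T ≈ 1840 K

Steady state: internal power = radiated power, P = εσA T⁴.
Radiating area A = 2πrL = 8.375×10⁻⁵ m².
T⁴ = P/(εσA) = 24.6/(0.45·5.67×10⁻⁸·8.375×10⁻⁵) = 1.151×10¹³ K⁴.
T = (1.151×10¹³)^(1/4).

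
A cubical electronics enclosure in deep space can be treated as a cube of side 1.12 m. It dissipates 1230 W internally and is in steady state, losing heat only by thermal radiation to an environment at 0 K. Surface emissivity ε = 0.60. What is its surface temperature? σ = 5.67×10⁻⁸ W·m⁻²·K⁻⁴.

Steady state: internal power = radiated power, P = εσA T⁴.
Radiating area A = 6L² = 7.526 m².
T⁴ = P/(εσA) = 1230/(0.60·5.67×10⁻⁸·7.526) = 4.804×10⁹ K⁴.
T = (4.804×10⁹)^(1/4).

T ≈ 263 K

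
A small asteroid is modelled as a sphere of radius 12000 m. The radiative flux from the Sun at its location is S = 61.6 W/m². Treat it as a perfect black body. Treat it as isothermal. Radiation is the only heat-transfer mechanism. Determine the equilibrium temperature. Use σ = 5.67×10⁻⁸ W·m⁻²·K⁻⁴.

At equilibrium, absorbed power = emitted power.
Absorbing cross-section = πr² = 4.524×10⁸ m²; emitting surface = 4πr² = 1.810×10⁹ m² (ratio 4).
S·A_cross = εσ·A_surf·T⁴  ⇒  T⁴ = S/(4σ).
T⁴ = 1.00·61.6/(4·5.67×10⁻⁸) = 2.716×10⁸ K⁴.
T = (2.716×10⁸)^(1/4).

T ≈ 128 K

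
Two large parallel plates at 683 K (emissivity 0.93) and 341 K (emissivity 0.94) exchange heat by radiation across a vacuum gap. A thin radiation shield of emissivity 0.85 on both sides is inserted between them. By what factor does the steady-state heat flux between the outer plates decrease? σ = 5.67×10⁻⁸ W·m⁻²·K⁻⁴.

factor ≈ 2.19

Without shield: q₀ = σΔ(T⁴)/(1/ε₁+1/ε₂−1) with denominator 1.139.
With shield the two gaps are in series; the resistances add: (1/ε₁+1/ε_s−1)+(1/ε_s+1/ε₂−1) = 1.252+1.240 = 2.492.
Heat-flux ratio q₀/q = 2.492/1.139.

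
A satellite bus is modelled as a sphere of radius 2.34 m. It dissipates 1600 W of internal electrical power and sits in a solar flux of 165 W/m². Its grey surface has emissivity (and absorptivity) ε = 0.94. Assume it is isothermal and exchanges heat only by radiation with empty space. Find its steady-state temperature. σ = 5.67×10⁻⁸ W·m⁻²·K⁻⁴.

T ≈ 185 K

At steady state, absorbed solar power + internal power = radiated power.
Absorbed: α·S·A_cross = 0.94·165·17.20 = 2668 W (cross-section πr²).
Total input = 2668 + 1600 = 4268 W.
Radiated: εσ·A_surf·T⁴ with A_surf = 4πr² = 68.81 m².
T⁴ = 4268/(0.94·5.67×10⁻⁸·68.81) = 1.164×10⁹ K⁴.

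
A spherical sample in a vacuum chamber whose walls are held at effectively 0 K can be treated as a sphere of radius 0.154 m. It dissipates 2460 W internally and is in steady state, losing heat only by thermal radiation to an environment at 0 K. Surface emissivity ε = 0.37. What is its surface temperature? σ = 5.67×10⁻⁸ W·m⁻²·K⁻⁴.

Steady state: internal power = radiated power, P = εσA T⁴.
Radiating area A = 4πr² = 0.2980 m².
T⁴ = P/(εσA) = 2460/(0.37·5.67×10⁻⁸·0.2980) = 3.935×10¹¹ K⁴.
T = (3.935×10¹¹)^(1/4).

T ≈ 792 K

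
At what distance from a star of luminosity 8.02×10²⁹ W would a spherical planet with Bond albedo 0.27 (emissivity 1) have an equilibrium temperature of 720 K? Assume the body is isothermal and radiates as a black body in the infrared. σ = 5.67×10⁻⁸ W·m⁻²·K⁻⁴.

For an isothermal black-emitting sphere, (1−a)S·πr² = σ·4πr²·T⁴ ⇒ S = 4σT⁴/(1−a).
S = 4·5.67×10⁻⁸·(720)⁴/0.730 = 83490 W/m².
Flux falls as S = L/(4πd²), so d = √(L/(4πS)) = √(8.02×10²⁹/(4π·83490)).

d ≈ 8.74×10¹¹ m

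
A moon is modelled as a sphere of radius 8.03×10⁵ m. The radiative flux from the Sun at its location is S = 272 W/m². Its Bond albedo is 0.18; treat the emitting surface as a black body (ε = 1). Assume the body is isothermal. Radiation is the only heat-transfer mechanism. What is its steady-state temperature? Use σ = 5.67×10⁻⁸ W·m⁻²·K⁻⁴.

T ≈ 177 K

At equilibrium, absorbed power = emitted power.
Absorbing cross-section = πr² = 2.026×10¹² m²; emitting surface = 4πr² = 8.103×10¹² m² (ratio 4).
(1−a)S·A_cross = εσ·A_surf·T⁴  ⇒  T⁴ = (1−a)S/(4σ).
T⁴ = 0.820·272/(4·5.67×10⁻⁸) = 9.834×10⁸ K⁴.
T = (9.834×10⁸)^(1/4).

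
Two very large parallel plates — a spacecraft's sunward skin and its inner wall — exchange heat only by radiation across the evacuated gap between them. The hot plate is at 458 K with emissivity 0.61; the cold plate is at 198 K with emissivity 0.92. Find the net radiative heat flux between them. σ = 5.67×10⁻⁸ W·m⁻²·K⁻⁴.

For two infinite grey parallel plates, q = σ(T₁⁴ − T₂⁴)/(1/ε₁ + 1/ε₂ − 1).
T₁⁴ − T₂⁴ = 4.400×10¹⁰ − 1.537×10⁹ = 4.246×10¹⁰ K⁴.
1/ε₁ + 1/ε₂ − 1 = 1.639 + 1.087 − 1 = 1.726.
q = 5.67×10⁻⁸ × 4.246×10¹⁰ / 1.726.

q ≈ 1390 W/m²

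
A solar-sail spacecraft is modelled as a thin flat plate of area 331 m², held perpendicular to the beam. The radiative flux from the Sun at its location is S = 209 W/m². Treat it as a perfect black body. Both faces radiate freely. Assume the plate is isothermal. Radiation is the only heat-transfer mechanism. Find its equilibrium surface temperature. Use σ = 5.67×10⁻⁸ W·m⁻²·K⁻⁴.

At equilibrium, absorbed power = emitted power.
Absorbing cross-section = A = 331.0 m²; emitting surface = 2A = 662.0 m² (ratio 2).
S·A_cross = εσ·A_surf·T⁴  ⇒  T⁴ = S/(2σ).
T⁴ = 1.00·209/(2·5.67×10⁻⁸) = 1.843×10⁹ K⁴.
T = (1.843×10⁹)^(1/4).

T ≈ 207 K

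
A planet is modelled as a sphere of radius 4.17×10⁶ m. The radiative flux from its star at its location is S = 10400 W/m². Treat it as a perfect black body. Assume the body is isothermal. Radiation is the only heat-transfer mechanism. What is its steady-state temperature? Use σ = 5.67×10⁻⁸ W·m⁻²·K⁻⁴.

T ≈ 463 K

At equilibrium, absorbed power = emitted power.
Absorbing cross-section = πr² = 5.463×10¹³ m²; emitting surface = 4πr² = 2.185×10¹⁴ m² (ratio 4).
S·A_cross = εσ·A_surf·T⁴  ⇒  T⁴ = S/(4σ).
T⁴ = 1.00·10400/(4·5.67×10⁻⁸) = 4.586×10¹⁰ K⁴.
T = (4.586×10¹⁰)^(1/4).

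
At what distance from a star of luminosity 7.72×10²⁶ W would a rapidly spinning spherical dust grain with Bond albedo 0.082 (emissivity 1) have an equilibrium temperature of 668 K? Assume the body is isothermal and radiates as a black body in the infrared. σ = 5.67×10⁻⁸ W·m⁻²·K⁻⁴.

For an isothermal black-emitting sphere, (1−a)S·πr² = σ·4πr²·T⁴ ⇒ S = 4σT⁴/(1−a).
S = 4·5.67×10⁻⁸·(668)⁴/0.918 = 49190 W/m².
Flux falls as S = L/(4πd²), so d = √(L/(4πS)) = √(7.72×10²⁶/(4π·49190)).

d ≈ 3.53×10¹⁰ m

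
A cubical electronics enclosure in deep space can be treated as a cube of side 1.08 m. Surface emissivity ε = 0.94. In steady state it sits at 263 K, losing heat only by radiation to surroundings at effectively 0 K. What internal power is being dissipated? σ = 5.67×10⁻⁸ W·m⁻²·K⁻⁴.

Steady state: P = εσA T⁴.
A = 6L² = 6.998 m²; T⁴ = (263)⁴ = 4.784×10⁹ K⁴.
P = 0.94 × 5.67×10⁻⁸ × 6.998 × 4.784×10⁹.

P ≈ 1780 W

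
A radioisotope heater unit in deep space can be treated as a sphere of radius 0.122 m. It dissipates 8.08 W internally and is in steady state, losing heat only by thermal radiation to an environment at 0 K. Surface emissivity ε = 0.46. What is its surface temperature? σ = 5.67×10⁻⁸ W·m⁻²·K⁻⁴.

T ≈ 202 K

Steady state: internal power = radiated power, P = εσA T⁴.
Radiating area A = 4πr² = 0.1870 m².
T⁴ = P/(εσA) = 8.08/(0.46·5.67×10⁻⁸·0.1870) = 1.656×10⁹ K⁴.
T = (1.656×10⁹)^(1/4).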